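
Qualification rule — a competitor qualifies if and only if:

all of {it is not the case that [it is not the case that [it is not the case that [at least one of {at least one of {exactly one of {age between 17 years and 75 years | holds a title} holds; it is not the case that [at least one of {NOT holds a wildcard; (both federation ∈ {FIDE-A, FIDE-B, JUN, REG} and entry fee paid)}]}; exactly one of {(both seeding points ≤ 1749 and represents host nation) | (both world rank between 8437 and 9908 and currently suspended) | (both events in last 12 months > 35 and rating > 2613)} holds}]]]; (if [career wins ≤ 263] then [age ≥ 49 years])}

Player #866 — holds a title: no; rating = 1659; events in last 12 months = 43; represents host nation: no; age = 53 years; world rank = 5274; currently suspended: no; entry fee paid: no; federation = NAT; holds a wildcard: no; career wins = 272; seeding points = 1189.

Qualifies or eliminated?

Atomic conditions:
  age between 17 years and 75 years: 53 in [17, 75] is true
  holds a title: no → false
  NOT holds a wildcard: no → true
  federation ∈ {FIDE-A, FIDE-B, JUN, REG}: NAT is not in the set → false
  entry fee paid: no → false
  seeding points ≤ 1749: 1189 ≤ 1749 is true
  represents host nation: no → false
  world rank between 8437 and 9908: 5274 in [8437, 9908] is false
  currently suspended: no → false
  events in last 12 months > 35: 43 > 35 is true
  rating > 2613: 1659 > 2613 is false
  career wins ≤ 263: 272 ≤ 263 is false
  age ≥ 49 years: 53 ≥ 49 is true
Combine:
[1.1.1.1.1.1] exactly-one(true, false) = true
[1.1.1.1.1.2.1.2] false AND false = false
[1.1.1.1.1.2.1] true OR false = true
[1.1.1.1.1.2] NOT true = false
[1.1.1.1.1] true OR false = true
[1.1.1.1.2.1] true AND false = false
[1.1.1.1.2.2] false AND false = false
[1.1.1.1.2.3] true AND false = false
[1.1.1.1.2] exactly-one(false, false, false) = false
[1.1.1.1] true OR false = true
[1.1.1] NOT true = false
[1.1] NOT false = true
[1] NOT true = false
[2] false → true (antecedent false ⇒ implication holds) = true
[root] false AND true = false
Overall: false → eliminated

Eliminated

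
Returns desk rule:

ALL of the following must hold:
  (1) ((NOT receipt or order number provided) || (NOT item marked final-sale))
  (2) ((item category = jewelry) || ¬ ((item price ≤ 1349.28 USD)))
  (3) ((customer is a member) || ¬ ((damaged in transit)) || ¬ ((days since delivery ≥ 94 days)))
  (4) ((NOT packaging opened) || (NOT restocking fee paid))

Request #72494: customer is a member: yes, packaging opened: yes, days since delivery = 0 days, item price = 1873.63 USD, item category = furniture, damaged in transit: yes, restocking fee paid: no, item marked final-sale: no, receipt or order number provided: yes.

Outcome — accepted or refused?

Accepted

Atomic conditions:
  NOT receipt or order number provided: yes → false
  NOT item marked final-sale: no → true
  item category = jewelry: furniture == jewelry is false
  item price ≤ 1349.28 USD: 1873.63 ≤ 1349.28 is false
  customer is a member: yes → true
  damaged in transit: yes → true
  days since delivery ≥ 94 days: 0 ≥ 94 is false
  NOT packaging opened: yes → false
  NOT restocking fee paid: no → true
Combine:
[1] false OR true = true
[2.2] NOT false = true
[2] false OR true = true
[3.2] NOT true = false
[3.3] NOT false = true
[3] true OR false OR true = true
[4] false OR true = true
[root] true AND true AND true AND true = true
Overall: true → accepted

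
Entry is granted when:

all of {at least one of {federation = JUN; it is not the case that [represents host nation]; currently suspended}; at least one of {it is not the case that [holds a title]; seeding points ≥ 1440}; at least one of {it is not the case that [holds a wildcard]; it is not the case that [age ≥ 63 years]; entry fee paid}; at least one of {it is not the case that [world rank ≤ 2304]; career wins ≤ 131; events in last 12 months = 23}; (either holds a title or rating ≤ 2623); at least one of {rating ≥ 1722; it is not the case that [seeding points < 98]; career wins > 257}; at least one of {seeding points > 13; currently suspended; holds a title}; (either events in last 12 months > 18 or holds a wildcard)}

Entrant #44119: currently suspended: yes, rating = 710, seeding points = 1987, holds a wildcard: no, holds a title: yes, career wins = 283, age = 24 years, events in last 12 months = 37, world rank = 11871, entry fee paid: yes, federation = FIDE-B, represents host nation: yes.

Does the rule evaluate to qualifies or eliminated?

Qualifies

Atomic conditions:
  federation = JUN: FIDE-B == JUN is false
  represents host nation: yes → true
  currently suspended: yes → true
  holds a title: yes → true
  seeding points ≥ 1440: 1987 ≥ 1440 is true
  holds a wildcard: no → false
  age ≥ 63 years: 24 ≥ 63 is false
  entry fee paid: yes → true
  world rank ≤ 2304: 11871 ≤ 2304 is false
  career wins ≤ 131: 283 ≤ 131 is false
  events in last 12 months = 23: 37 == 23 is false
  rating ≤ 2623: 710 ≤ 2623 is true
  rating ≥ 1722: 710 ≥ 1722 is false
  seeding points < 98: 1987 < 98 is false
  career wins > 257: 283 > 257 is true
  seeding points > 13: 1987 > 13 is true
  events in last 12 months > 18: 37 > 18 is true
Combine:
[1.2] NOT true = false
[1] false OR false OR true = true
[2.1] NOT true = false
[2] false OR true = true
[3.1] NOT false = true
[3.2] NOT false = true
[3] true OR true OR true = true
[4.1] NOT false = true
[4] true OR false OR false = true
[5] true OR true = true
[6.2] NOT false = true
[6] false OR true OR true = true
[7] true OR true OR true = true
[8] true OR false = true
[root] true AND true AND true AND true AND true AND true AND true AND true = true
Overall: true → qualifies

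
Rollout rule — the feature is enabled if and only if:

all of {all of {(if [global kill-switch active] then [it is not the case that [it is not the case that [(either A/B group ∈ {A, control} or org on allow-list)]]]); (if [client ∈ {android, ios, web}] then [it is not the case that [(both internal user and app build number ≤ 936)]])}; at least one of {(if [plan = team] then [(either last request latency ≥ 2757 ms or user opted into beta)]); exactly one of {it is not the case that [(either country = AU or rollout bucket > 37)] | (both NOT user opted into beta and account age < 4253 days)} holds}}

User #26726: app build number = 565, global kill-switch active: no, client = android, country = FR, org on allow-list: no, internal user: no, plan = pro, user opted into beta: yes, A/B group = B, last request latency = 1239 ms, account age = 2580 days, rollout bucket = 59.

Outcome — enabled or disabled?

Atomic conditions:
  global kill-switch active: no → false
  A/B group ∈ {A, control}: B is not in the set → false
  org on allow-list: no → false
  client ∈ {android, ios, web}: android is in the set → true
  internal user: no → false
  app build number ≤ 936: 565 ≤ 936 is true
  plan = team: pro == team is false
  last request latency ≥ 2757 ms: 1239 ≥ 2757 is false
  user opted into beta: yes → true
  country = AU: FR == AU is false
  rollout bucket > 37: 59 > 37 is true
  NOT user opted into beta: yes → false
  account age < 4253 days: 2580 < 4253 is true
Combine:
[1.1.2.1.1] false OR false = false
[1.1.2.1] NOT false = true
[1.1.2] NOT true = false
[1.1] false → false (antecedent false ⇒ implication holds) = true
[1.2.2.1] false AND true = false
[1.2.2] NOT false = true
[1.2] true → true = true
[1] true AND true = true
[2.1.2] false OR true = true
[2.1] false → true (antecedent false ⇒ implication holds) = true
[2.2.1.1] false OR true = true
[2.2.1] NOT true = false
[2.2.2] false AND true = false
[2.2] exactly-one(false, false) = false
[2] true OR false = true
[root] true AND true = true
Overall: true → enabled

Enabled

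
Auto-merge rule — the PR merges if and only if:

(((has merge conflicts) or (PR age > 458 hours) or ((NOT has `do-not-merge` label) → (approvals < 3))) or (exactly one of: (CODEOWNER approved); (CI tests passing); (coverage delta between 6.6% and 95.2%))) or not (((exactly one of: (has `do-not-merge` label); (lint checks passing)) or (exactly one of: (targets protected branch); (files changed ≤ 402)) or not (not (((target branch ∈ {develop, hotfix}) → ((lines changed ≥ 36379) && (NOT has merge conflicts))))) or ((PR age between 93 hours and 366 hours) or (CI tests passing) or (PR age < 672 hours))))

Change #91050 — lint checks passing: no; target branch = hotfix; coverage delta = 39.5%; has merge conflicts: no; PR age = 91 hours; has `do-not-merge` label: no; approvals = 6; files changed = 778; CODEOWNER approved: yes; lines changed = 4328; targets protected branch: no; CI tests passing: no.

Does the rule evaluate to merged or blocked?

Atomic conditions:
  has merge conflicts: no → false
  PR age > 458 hours: 91 > 458 is false
  NOT has `do-not-merge` label: no → true
  approvals < 3: 6 < 3 is false
  CODEOWNER approved: yes → true
  CI tests passing: no → false
  coverage delta between 6.6% and 95.2%: 39.5 in [6.6, 95.2] is true
  has `do-not-merge` label: no → false
  lint checks passing: no → false
  targets protected branch: no → false
  files changed ≤ 402: 778 ≤ 402 is false
  target branch ∈ {develop, hotfix}: hotfix is in the set → true
  lines changed ≥ 36379: 4328 ≥ 36379 is false
  NOT has merge conflicts: no → true
  PR age between 93 hours and 366 hours: 91 in [93, 366] is false
  PR age < 672 hours: 91 < 672 is true
Combine:
[1.1.3] true → false = false
[1.1] false OR false OR false = false
[1.2] exactly-one(true, false, true) = false
[1] false OR false = false
[2.1.1] exactly-one(false, false) = false
[2.1.2] exactly-one(false, false) = false
[2.1.3.1.1.2] false AND true = false
[2.1.3.1.1] true → false = false
[2.1.3.1] NOT false = true
[2.1.3] NOT true = false
[2.1.4] false OR false OR true = true
[2.1] false OR false OR false OR true = true
[2] NOT true = false
[root] false OR false = false
Overall: false → blocked

Blocked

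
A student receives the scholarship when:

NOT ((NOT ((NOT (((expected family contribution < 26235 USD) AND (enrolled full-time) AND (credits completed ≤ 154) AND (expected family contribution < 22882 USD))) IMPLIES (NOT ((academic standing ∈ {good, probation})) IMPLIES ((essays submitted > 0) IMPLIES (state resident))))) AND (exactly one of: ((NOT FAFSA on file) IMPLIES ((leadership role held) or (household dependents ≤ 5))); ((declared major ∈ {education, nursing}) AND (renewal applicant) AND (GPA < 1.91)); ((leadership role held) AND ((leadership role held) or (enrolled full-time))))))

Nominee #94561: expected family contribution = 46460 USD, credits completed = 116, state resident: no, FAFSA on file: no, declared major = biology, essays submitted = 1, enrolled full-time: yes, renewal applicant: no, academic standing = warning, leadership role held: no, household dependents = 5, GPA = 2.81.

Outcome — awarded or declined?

Declined

Atomic conditions:
  expected family contribution < 26235 USD: 46460 < 26235 is false
  enrolled full-time: yes → true
  credits completed ≤ 154: 116 ≤ 154 is true
  expected family contribution < 22882 USD: 46460 < 22882 is false
  academic standing ∈ {good, probation}: warning is not in the set → false
  essays submitted > 0: 1 > 0 is true
  state resident: no → false
  NOT FAFSA on file: no → true
  leadership role held: no → false
  household dependents ≤ 5: 5 ≤ 5 is true
  declared major ∈ {education, nursing}: biology is not in the set → false
  renewal applicant: no → false
  GPA < 1.91: 2.81 < 1.91 is false
Combine:
[1.1.1.1.1] false AND true AND true AND false = false
[1.1.1.1] NOT false = true
[1.1.1.2.1] NOT false = true
[1.1.1.2.2] true → false = false
[1.1.1.2] true → false = false
[1.1.1] true → false = false
[1.1] NOT false = true
[1.2.1.2] false OR true = true
[1.2.1] true → true = true
[1.2.2] false AND false AND false = false
[1.2.3.2] false OR true = true
[1.2.3] false AND true = false
[1.2] exactly-one(true, false, false) = true
[1] true AND true = true
[root] NOT true = false
Overall: false → declined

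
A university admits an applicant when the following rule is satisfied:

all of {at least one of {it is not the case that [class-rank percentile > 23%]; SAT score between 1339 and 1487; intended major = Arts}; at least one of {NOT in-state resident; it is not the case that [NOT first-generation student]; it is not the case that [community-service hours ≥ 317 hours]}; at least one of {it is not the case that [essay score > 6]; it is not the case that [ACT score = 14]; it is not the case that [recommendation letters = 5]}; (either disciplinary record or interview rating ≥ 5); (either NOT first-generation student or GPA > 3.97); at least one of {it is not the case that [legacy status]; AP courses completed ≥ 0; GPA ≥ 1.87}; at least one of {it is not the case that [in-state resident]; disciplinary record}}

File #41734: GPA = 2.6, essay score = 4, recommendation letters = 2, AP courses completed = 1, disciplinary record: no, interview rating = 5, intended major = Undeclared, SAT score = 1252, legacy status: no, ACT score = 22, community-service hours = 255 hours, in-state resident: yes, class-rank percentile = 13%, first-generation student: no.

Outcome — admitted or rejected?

Atomic conditions:
  class-rank percentile > 23%: 13 > 23 is false
  SAT score between 1339 and 1487: 1252 in [1339, 1487] is false
  intended major = Arts: Undeclared == Arts is false
  NOT in-state resident: yes → false
  NOT first-generation student: no → true
  community-service hours ≥ 317 hours: 255 ≥ 317 is false
  essay score > 6: 4 > 6 is false
  ACT score = 14: 22 == 14 is false
  recommendation letters = 5: 2 == 5 is false
  disciplinary record: no → false
  interview rating ≥ 5: 5 ≥ 5 is true
  GPA > 3.97: 2.6 > 3.97 is false
  legacy status: no → false
  AP courses completed ≥ 0: 1 ≥ 0 is true
  GPA ≥ 1.87: 2.6 ≥ 1.87 is true
  in-state resident: yes → true
Combine:
[1.1] NOT false = true
[1] true OR false OR false = true
[2.2] NOT true = false
[2.3] NOT false = true
[2] false OR false OR true = true
[3.1] NOT false = true
[3.2] NOT false = true
[3.3] NOT false = true
[3] true OR true OR true = true
[4] false OR true = true
[5] true OR false = true
[6.1] NOT false = true
[6] true OR true OR true = true
[7.1] NOT true = false
[7] false OR false = false
[root] true AND true AND true AND true AND true AND true AND false = false
Overall: false → rejected

Rejected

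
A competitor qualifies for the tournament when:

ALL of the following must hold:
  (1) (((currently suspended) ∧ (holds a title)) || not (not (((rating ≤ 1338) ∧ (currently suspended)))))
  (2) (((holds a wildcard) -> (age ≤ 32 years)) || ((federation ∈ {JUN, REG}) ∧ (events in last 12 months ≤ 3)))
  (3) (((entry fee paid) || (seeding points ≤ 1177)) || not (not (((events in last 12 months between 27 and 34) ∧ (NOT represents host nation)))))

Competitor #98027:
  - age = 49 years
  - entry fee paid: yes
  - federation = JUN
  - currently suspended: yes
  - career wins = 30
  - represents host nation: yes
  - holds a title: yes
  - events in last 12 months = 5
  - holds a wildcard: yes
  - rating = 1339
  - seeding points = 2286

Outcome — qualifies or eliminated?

Eliminated

Atomic conditions:
  currently suspended: yes → true
  holds a title: yes → true
  rating ≤ 1338: 1339 ≤ 1338 is false
  holds a wildcard: yes → true
  age ≤ 32 years: 49 ≤ 32 is false
  federation ∈ {JUN, REG}: JUN is in the set → true
  events in last 12 months ≤ 3: 5 ≤ 3 is false
  entry fee paid: yes → true
  seeding points ≤ 1177: 2286 ≤ 1177 is false
  events in last 12 months between 27 and 34: 5 in [27, 34] is false
  NOT represents host nation: yes → false
Combine:
[1.1] true AND true = true
[1.2.1.1] false AND true = false
[1.2.1] NOT false = true
[1.2] NOT true = false
[1] true OR false = true
[2.1] true → false = false
[2.2] true AND false = false
[2] false OR false = false
[3.1] true OR false = true
[3.2.1.1] false AND false = false
[3.2.1] NOT false = true
[3.2] NOT true = false
[3] true OR false = true
[root] true AND false AND true = false
Overall: false → eliminated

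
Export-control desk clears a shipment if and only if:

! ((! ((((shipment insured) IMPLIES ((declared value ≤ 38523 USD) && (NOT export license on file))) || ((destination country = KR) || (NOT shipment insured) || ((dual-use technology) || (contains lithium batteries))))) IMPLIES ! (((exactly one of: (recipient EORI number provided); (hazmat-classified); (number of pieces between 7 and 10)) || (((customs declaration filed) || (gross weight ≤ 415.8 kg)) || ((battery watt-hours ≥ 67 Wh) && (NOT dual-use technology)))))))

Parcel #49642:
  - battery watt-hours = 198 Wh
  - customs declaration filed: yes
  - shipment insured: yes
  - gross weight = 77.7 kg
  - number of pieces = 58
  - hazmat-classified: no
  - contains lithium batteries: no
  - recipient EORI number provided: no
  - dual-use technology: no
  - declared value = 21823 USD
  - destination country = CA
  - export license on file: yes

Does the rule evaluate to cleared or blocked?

Atomic conditions:
  shipment insured: yes → true
  declared value ≤ 38523 USD: 21823 ≤ 38523 is true
  NOT export license on file: yes → false
  destination country = KR: CA == KR is false
  NOT shipment insured: yes → false
  dual-use technology: no → false
  contains lithium batteries: no → false
  recipient EORI number provided: no → false
  hazmat-classified: no → false
  number of pieces between 7 and 10: 58 in [7, 10] is false
  customs declaration filed: yes → true
  gross weight ≤ 415.8 kg: 77.7 ≤ 415.8 is true
  battery watt-hours ≥ 67 Wh: 198 ≥ 67 is true
  NOT dual-use technology: no → true
Combine:
[1.1.1.1.2] true AND false = false
[1.1.1.1] true → false = false
[1.1.1.2.3] false OR false = false
[1.1.1.2] false OR false OR false = false
[1.1.1] false OR false = false
[1.1] NOT false = true
[1.2.1.1] exactly-one(false, false, false) = false
[1.2.1.2.1] true OR true = true
[1.2.1.2.2] true AND true = true
[1.2.1.2] true OR true = true
[1.2.1] false OR true = true
[1.2] NOT true = false
[1] true → false = false
[root] NOT false = true
Overall: true → cleared

Cleared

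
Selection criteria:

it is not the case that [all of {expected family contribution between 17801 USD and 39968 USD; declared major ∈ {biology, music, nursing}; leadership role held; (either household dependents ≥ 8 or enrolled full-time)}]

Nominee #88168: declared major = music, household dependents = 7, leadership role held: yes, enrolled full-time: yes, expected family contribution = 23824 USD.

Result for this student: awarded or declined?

Atomic conditions:
  expected family contribution between 17801 USD and 39968 USD: 23824 in [17801, 39968] is true
  declared major ∈ {biology, music, nursing}: music is in the set → true
  leadership role held: yes → true
  household dependents ≥ 8: 7 ≥ 8 is false
  enrolled full-time: yes → true
Combine:
[1.4] false OR true = true
[1] true AND true AND true AND true = true
[root] NOT true = false
Overall: false → declined

Declined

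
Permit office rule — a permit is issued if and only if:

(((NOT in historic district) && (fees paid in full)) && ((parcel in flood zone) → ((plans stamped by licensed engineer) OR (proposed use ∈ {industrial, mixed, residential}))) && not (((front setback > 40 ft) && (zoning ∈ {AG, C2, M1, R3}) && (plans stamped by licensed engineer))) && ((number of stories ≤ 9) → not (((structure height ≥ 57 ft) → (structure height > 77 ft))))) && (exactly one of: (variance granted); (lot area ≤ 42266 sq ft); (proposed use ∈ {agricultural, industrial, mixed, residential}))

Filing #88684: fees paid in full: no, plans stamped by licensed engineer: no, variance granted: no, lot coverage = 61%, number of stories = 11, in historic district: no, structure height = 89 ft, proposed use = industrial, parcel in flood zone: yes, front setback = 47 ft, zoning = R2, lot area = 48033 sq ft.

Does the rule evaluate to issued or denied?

Atomic conditions:
  NOT in historic district: no → true
  fees paid in full: no → false
  parcel in flood zone: yes → true
  plans stamped by licensed engineer: no → false
  proposed use ∈ {industrial, mixed, residential}: industrial is in the set → true
  front setback > 40 ft: 47 > 40 is true
  zoning ∈ {AG, C2, M1, R3}: R2 is not in the set → false
  number of stories ≤ 9: 11 ≤ 9 is false
  structure height ≥ 57 ft: 89 ≥ 57 is true
  structure height > 77 ft: 89 > 77 is true
  variance granted: no → false
  lot area ≤ 42266 sq ft: 48033 ≤ 42266 is false
  proposed use ∈ {agricultural, industrial, mixed, residential}: industrial is in the set → true
Combine:
[1.1] true AND false = false
[1.2.2] false OR true = true
[1.2] true → true = true
[1.3.1] true AND false AND false = false
[1.3] NOT false = true
[1.4.2.1] true → true = true
[1.4.2] NOT true = false
[1.4] false → false (antecedent false ⇒ implication holds) = true
[1] false AND true AND true AND true = false
[2] exactly-one(false, false, true) = true
[root] false AND true = false
Overall: false → denied

Denied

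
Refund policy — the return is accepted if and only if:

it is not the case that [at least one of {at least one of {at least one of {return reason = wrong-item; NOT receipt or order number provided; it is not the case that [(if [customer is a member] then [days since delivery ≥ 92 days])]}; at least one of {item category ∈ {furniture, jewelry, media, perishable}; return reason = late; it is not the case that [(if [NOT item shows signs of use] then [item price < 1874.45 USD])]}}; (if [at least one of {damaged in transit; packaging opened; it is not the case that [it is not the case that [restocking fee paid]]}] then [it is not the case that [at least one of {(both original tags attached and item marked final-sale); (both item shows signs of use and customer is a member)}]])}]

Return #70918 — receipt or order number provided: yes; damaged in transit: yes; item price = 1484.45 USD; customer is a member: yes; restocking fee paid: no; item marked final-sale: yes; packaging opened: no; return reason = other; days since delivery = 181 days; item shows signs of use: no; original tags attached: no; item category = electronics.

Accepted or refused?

Atomic conditions:
  return reason = wrong-item: other == wrong-item is false
  NOT receipt or order number provided: yes → false
  customer is a member: yes → true
  days since delivery ≥ 92 days: 181 ≥ 92 is true
  item category ∈ {furniture, jewelry, media, perishable}: electronics is not in the set → false
  return reason = late: other == late is false
  NOT item shows signs of use: no → true
  item price < 1874.45 USD: 1484.45 < 1874.45 is true
  damaged in transit: yes → true
  packaging opened: no → false
  restocking fee paid: no → false
  original tags attached: no → false
  item marked final-sale: yes → true
  item shows signs of use: no → false
Combine:
[1.1.1.3.1] true → true = true
[1.1.1.3] NOT true = false
[1.1.1] false OR false OR false = false
[1.1.2.3.1] true → true = true
[1.1.2.3] NOT true = false
[1.1.2] false OR false OR false = false
[1.1] false OR false = false
[1.2.1.3.1] NOT false = true
[1.2.1.3] NOT true = false
[1.2.1] true OR false OR false = true
[1.2.2.1.1] false AND true = false
[1.2.2.1.2] false AND true = false
[1.2.2.1] false OR false = false
[1.2.2] NOT false = true
[1.2] true → true = true
[1] false OR true = true
[root] NOT true = false
Overall: false → refused

Refused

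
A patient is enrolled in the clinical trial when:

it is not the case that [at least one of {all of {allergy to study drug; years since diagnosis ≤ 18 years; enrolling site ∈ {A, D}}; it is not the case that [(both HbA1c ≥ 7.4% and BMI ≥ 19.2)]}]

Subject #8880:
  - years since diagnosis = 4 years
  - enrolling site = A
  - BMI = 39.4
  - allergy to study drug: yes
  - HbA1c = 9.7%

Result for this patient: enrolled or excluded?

Excluded

Atomic conditions:
  allergy to study drug: yes → true
  years since diagnosis ≤ 18 years: 4 ≤ 18 is true
  enrolling site ∈ {A, D}: A is in the set → true
  HbA1c ≥ 7.4%: 9.7 ≥ 7.4 is true
  BMI ≥ 19.2: 39.4 ≥ 19.2 is true
Combine:
[1.1] true AND true AND true = true
[1.2.1] true AND true = true
[1.2] NOT true = false
[1] true OR false = true
[root] NOT true = false
Overall: false → excluded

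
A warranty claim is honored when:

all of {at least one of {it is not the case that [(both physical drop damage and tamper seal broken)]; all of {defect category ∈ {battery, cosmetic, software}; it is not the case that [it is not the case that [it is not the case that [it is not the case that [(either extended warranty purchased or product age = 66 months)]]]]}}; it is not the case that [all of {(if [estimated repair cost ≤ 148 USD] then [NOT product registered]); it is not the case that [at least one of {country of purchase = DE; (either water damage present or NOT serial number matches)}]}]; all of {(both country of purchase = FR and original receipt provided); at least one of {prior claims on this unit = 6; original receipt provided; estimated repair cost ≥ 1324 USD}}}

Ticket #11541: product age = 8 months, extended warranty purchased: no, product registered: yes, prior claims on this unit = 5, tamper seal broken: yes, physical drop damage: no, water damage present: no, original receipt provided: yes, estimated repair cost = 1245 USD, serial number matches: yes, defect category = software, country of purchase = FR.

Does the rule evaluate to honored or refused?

Atomic conditions:
  physical drop damage: no → false
  tamper seal broken: yes → true
  defect category ∈ {battery, cosmetic, software}: software is in the set → true
  extended warranty purchased: no → false
  product age = 66 months: 8 == 66 is false
  estimated repair cost ≤ 148 USD: 1245 ≤ 148 is false
  NOT product registered: yes → false
  country of purchase = DE: FR == DE is false
  water damage present: no → false
  NOT serial number matches: yes → false
  country of purchase = FR: FR == FR is true
  original receipt provided: yes → true
  prior claims on this unit = 6: 5 == 6 is false
  estimated repair cost ≥ 1324 USD: 1245 ≥ 1324 is false
Combine:
[1.1.1] false AND true = false
[1.1] NOT false = true
[1.2.2.1.1.1.1] false OR false = false
[1.2.2.1.1.1] NOT false = true
[1.2.2.1.1] NOT true = false
[1.2.2.1] NOT false = true
[1.2.2] NOT true = false
[1.2] true AND false = false
[1] true OR false = true
[2.1.1] false → false (antecedent false ⇒ implication holds) = true
[2.1.2.1.2] false OR false = false
[2.1.2.1] false OR false = false
[2.1.2] NOT false = true
[2.1] true AND true = true
[2] NOT true = false
[3.1] true AND true = true
[3.2] false OR true OR false = true
[3] true AND true = true
[root] true AND false AND true = false
Overall: false → refused

Refused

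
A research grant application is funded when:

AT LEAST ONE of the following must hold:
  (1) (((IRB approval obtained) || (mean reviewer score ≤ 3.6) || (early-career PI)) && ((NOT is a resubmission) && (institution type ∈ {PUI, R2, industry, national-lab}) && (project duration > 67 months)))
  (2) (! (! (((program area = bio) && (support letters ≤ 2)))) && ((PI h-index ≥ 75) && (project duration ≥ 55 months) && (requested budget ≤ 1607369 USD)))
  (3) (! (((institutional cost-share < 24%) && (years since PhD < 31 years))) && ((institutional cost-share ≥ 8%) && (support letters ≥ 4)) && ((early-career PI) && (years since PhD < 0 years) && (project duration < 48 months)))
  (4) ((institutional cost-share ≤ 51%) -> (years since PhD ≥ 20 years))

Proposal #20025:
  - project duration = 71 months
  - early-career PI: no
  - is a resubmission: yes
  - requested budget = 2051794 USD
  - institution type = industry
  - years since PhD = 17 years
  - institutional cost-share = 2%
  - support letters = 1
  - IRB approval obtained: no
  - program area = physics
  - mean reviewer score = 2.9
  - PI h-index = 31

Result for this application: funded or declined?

Declined

Atomic conditions:
  IRB approval obtained: no → false
  mean reviewer score ≤ 3.6: 2.9 ≤ 3.6 is true
  early-career PI: no → false
  NOT is a resubmission: yes → false
  institution type ∈ {PUI, R2, industry, national-lab}: industry is in the set → true
  project duration > 67 months: 71 > 67 is true
  program area = bio: physics == bio is false
  support letters ≤ 2: 1 ≤ 2 is true
  PI h-index ≥ 75: 31 ≥ 75 is false
  project duration ≥ 55 months: 71 ≥ 55 is true
  requested budget ≤ 1607369 USD: 2051794 ≤ 1607369 is false
  institutional cost-share < 24%: 2 < 24 is true
  years since PhD < 31 years: 17 < 31 is true
  institutional cost-share ≥ 8%: 2 ≥ 8 is false
  support letters ≥ 4: 1 ≥ 4 is false
  years since PhD < 0 years: 17 < 0 is false
  project duration < 48 months: 71 < 48 is false
  institutional cost-share ≤ 51%: 2 ≤ 51 is true
  years since PhD ≥ 20 years: 17 ≥ 20 is false
Combine:
[1.1] false OR true OR false = true
[1.2] false AND true AND true = false
[1] true AND false = false
[2.1.1.1] false AND true = false
[2.1.1] NOT false = true
[2.1] NOT true = false
[2.2] false AND true AND false = false
[2] false AND false = false
[3.1.1] true AND true = true
[3.1] NOT true = false
[3.2] false AND false = false
[3.3] false AND false AND false = false
[3] false AND false AND false = false
[4] true → false = false
[root] false OR false OR false OR false = false
Overall: false → declined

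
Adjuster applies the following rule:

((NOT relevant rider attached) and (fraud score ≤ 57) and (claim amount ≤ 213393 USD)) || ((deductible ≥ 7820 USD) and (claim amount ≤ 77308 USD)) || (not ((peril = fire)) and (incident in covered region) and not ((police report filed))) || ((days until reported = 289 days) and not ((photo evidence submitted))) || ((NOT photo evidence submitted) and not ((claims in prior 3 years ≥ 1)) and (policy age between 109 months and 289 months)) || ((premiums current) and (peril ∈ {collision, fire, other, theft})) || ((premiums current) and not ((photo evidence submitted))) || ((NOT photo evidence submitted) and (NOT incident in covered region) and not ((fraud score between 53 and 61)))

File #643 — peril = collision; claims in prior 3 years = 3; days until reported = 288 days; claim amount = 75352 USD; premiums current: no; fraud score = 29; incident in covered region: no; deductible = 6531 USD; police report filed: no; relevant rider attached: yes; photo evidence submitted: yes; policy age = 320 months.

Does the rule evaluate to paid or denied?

Atomic conditions:
  NOT relevant rider attached: yes → false
  fraud score ≤ 57: 29 ≤ 57 is true
  claim amount ≤ 213393 USD: 75352 ≤ 213393 is true
  deductible ≥ 7820 USD: 6531 ≥ 7820 is false
  claim amount ≤ 77308 USD: 75352 ≤ 77308 is true
  peril = fire: collision == fire is false
  incident in covered region: no → false
  police report filed: no → false
  days until reported = 289 days: 288 == 289 is false
  photo evidence submitted: yes → true
  NOT photo evidence submitted: yes → false
  claims in prior 3 years ≥ 1: 3 ≥ 1 is true
  policy age between 109 months and 289 months: 320 in [109, 289] is false
  premiums current: no → false
  peril ∈ {collision, fire, other, theft}: collision is in the set → true
  NOT incident in covered region: no → true
  fraud score between 53 and 61: 29 in [53, 61] is false
Combine:
[1] false AND true AND true = false
[2] false AND true = false
[3.1] NOT false = true
[3.3] NOT false = true
[3] true AND false AND true = false
[4.2] NOT true = false
[4] false AND false = false
[5.2] NOT true = false
[5] false AND false AND false = false
[6] false AND true = false
[7.2] NOT true = false
[7] false AND false = false
[8.3] NOT false = true
[8] false AND true AND true = false
[root] false OR false OR false OR false OR false OR false OR false OR false = false
Overall: false → denied

Denied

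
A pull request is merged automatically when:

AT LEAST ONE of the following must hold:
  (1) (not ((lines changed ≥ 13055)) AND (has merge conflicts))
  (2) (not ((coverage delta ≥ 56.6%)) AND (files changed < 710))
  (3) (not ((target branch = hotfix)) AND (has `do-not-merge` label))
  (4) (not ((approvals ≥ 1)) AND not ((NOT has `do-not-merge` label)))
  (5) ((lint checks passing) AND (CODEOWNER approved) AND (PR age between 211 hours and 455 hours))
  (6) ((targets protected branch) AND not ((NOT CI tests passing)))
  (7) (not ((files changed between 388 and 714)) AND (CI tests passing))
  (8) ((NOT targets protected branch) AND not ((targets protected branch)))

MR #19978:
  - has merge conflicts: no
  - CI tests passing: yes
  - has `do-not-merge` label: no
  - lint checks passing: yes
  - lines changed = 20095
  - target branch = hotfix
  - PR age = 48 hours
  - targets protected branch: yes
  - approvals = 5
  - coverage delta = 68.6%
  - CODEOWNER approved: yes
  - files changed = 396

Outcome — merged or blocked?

Merged

Atomic conditions:
  lines changed ≥ 13055: 20095 ≥ 13055 is true
  has merge conflicts: no → false
  coverage delta ≥ 56.6%: 68.6 ≥ 56.6 is true
  files changed < 710: 396 < 710 is true
  target branch = hotfix: hotfix == hotfix is true
  has `do-not-merge` label: no → false
  approvals ≥ 1: 5 ≥ 1 is true
  NOT has `do-not-merge` label: no → true
  lint checks passing: yes → true
  CODEOWNER approved: yes → true
  PR age between 211 hours and 455 hours: 48 in [211, 455] is false
  targets protected branch: yes → true
  NOT CI tests passing: yes → false
  files changed between 388 and 714: 396 in [388, 714] is true
  CI tests passing: yes → true
  NOT targets protected branch: yes → false
Combine:
[1.1] NOT true = false
[1] false AND false = false
[2.1] NOT true = false
[2] false AND true = false
[3.1] NOT true = false
[3] false AND false = false
[4.1] NOT true = false
[4.2] NOT true = false
[4] false AND false = false
[5] true AND true AND false = false
[6.2] NOT false = true
[6] true AND true = true
[7.1] NOT true = false
[7] false AND true = false
[8.2] NOT true = false
[8] false AND false = false
[root] false OR false OR false OR false OR false OR true OR false OR false = true
Overall: true → merged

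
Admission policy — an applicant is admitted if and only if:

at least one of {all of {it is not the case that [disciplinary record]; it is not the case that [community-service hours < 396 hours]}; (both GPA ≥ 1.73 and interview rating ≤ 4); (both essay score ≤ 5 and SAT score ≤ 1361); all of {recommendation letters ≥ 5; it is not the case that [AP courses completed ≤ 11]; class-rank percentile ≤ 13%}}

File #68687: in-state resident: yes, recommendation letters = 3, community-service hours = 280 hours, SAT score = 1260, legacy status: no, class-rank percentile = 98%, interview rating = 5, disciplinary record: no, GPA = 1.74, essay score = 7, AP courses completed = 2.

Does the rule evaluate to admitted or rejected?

Rejected

Atomic conditions:
  disciplinary record: no → false
  community-service hours < 396 hours: 280 < 396 is true
  GPA ≥ 1.73: 1.74 ≥ 1.73 is true
  interview rating ≤ 4: 5 ≤ 4 is false
  essay score ≤ 5: 7 ≤ 5 is false
  SAT score ≤ 1361: 1260 ≤ 1361 is true
  recommendation letters ≥ 5: 3 ≥ 5 is false
  AP courses completed ≤ 11: 2 ≤ 11 is true
  class-rank percentile ≤ 13%: 98 ≤ 13 is false
Combine:
[1.1] NOT false = true
[1.2] NOT true = false
[1] true AND false = false
[2] true AND false = false
[3] false AND true = false
[4.2] NOT true = false
[4] false AND false AND false = false
[root] false OR false OR false OR false = false
Overall: false → rejected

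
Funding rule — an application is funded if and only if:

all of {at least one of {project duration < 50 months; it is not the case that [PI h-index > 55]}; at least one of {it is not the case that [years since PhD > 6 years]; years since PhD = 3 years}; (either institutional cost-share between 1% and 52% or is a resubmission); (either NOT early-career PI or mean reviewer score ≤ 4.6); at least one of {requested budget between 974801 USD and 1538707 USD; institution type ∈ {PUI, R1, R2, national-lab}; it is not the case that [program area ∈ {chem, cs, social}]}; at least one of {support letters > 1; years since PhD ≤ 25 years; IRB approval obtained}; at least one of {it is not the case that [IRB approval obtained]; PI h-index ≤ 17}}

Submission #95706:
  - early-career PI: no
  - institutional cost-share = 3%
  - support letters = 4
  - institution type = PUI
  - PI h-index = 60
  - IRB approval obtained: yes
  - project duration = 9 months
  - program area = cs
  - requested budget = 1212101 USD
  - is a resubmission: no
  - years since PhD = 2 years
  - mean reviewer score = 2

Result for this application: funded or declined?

Atomic conditions:
  project duration < 50 months: 9 < 50 is true
  PI h-index > 55: 60 > 55 is true
  years since PhD > 6 years: 2 > 6 is false
  years since PhD = 3 years: 2 == 3 is false
  institutional cost-share between 1% and 52%: 3 in [1, 52] is true
  is a resubmission: no → false
  NOT early-career PI: no → true
  mean reviewer score ≤ 4.6: 2 ≤ 4.6 is true
  requested budget between 974801 USD and 1538707 USD: 1212101 in [974801, 1538707] is true
  institution type ∈ {PUI, R1, R2, national-lab}: PUI is in the set → true
  program area ∈ {chem, cs, social}: cs is in the set → true
  support letters > 1: 4 > 1 is true
  years since PhD ≤ 25 years: 2 ≤ 25 is true
  IRB approval obtained: yes → true
  PI h-index ≤ 17: 60 ≤ 17 is false
Combine:
[1.2] NOT true = false
[1] true OR false = true
[2.1] NOT false = true
[2] true OR false = true
[3] true OR false = true
[4] true OR true = true
[5.3] NOT true = false
[5] true OR true OR false = true
[6] true OR true OR true = true
[7.1] NOT true = false
[7] false OR false = false
[root] true AND true AND true AND true AND true AND true AND false = false
Overall: false → declined

Declined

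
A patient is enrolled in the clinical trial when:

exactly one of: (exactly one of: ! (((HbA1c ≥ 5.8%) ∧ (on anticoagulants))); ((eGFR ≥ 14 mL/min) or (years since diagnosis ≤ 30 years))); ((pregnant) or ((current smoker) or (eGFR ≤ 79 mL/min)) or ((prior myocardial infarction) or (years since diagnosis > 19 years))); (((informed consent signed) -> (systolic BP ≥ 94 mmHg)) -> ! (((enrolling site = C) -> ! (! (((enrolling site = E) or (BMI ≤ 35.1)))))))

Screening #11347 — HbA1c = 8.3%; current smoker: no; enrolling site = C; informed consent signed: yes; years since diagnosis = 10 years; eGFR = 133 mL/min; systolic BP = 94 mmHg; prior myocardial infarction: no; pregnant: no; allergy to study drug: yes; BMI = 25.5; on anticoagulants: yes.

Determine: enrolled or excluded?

Enrolled

Atomic conditions:
  HbA1c ≥ 5.8%: 8.3 ≥ 5.8 is true
  on anticoagulants: yes → true
  eGFR ≥ 14 mL/min: 133 ≥ 14 is true
  years since diagnosis ≤ 30 years: 10 ≤ 30 is true
  pregnant: no → false
  current smoker: no → false
  eGFR ≤ 79 mL/min: 133 ≤ 79 is false
  prior myocardial infarction: no → false
  years since diagnosis > 19 years: 10 > 19 is false
  informed consent signed: yes → true
  systolic BP ≥ 94 mmHg: 94 ≥ 94 is true
  enrolling site = C: C == C is true
  enrolling site = E: C == E is false
  BMI ≤ 35.1: 25.5 ≤ 35.1 is true
Combine:
[1.1.1] true AND true = true
[1.1] NOT true = false
[1.2] true OR true = true
[1] exactly-one(false, true) = true
[2.2] false OR false = false
[2.3] false OR false = false
[2] false OR false OR false = false
[3.1] true → true = true
[3.2.1.2.1.1] false OR true = true
[3.2.1.2.1] NOT true = false
[3.2.1.2] NOT false = true
[3.2.1] true → true = true
[3.2] NOT true = false
[3] true → false = false
[root] exactly-one(true, false, false) = true
Overall: true → enrolled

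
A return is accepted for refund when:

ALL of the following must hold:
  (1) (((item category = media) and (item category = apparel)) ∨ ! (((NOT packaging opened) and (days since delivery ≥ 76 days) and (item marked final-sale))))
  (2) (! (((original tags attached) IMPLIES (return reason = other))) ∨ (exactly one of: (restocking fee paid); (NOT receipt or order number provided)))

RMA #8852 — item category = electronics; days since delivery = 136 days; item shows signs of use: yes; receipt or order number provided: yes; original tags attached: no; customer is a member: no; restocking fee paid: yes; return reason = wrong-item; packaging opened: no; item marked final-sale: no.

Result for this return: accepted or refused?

Atomic conditions:
  item category = media: electronics == media is false
  item category = apparel: electronics == apparel is false
  NOT packaging opened: no → true
  days since delivery ≥ 76 days: 136 ≥ 76 is true
  item marked final-sale: no → false
  original tags attached: no → false
  return reason = other: wrong-item == other is false
  restocking fee paid: yes → true
  NOT receipt or order number provided: yes → false
Combine:
[1.1] false AND false = false
[1.2.1] true AND true AND false = false
[1.2] NOT false = true
[1] false OR true = true
[2.1.1] false → false (antecedent false ⇒ implication holds) = true
[2.1] NOT true = false
[2.2] exactly-one(true, false) = true
[2] false OR true = true
[root] true AND true = true
Overall: true → accepted

Accepted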